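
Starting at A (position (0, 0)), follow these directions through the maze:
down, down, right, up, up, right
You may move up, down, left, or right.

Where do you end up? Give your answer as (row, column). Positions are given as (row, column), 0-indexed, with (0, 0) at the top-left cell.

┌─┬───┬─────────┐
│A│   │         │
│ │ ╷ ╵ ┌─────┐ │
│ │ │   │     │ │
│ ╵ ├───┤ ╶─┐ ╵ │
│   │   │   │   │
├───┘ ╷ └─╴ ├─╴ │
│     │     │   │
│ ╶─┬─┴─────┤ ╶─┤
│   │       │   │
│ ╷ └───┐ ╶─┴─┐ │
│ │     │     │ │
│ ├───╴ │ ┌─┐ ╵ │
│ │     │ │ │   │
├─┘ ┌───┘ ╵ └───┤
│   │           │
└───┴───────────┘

Following directions step by step:
Start: (0, 0)
  down: (0, 0) → (1, 0)
  down: (1, 0) → (2, 0)
  right: (2, 0) → (2, 1)
  up: (2, 1) → (1, 1)
  up: (1, 1) → (0, 1)
  right: (0, 1) → (0, 2)
Final position: (0, 2)

Path taken:

┌─┬───┬─────────┐
│A│↱ B│         │
│ │ ╷ ╵ ┌─────┐ │
│↓│↑│   │     │ │
│ ╵ ├───┤ ╶─┐ ╵ │
│↳ ↑│   │   │   │
├───┘ ╷ └─╴ ├─╴ │
│     │     │   │
│ ╶─┬─┴─────┤ ╶─┤
│   │       │   │
│ ╷ └───┐ ╶─┴─┐ │
│ │     │     │ │
│ ├───╴ │ ┌─┐ ╵ │
│ │     │ │ │   │
├─┘ ┌───┘ ╵ └───┤
│   │           │
└───┴───────────┘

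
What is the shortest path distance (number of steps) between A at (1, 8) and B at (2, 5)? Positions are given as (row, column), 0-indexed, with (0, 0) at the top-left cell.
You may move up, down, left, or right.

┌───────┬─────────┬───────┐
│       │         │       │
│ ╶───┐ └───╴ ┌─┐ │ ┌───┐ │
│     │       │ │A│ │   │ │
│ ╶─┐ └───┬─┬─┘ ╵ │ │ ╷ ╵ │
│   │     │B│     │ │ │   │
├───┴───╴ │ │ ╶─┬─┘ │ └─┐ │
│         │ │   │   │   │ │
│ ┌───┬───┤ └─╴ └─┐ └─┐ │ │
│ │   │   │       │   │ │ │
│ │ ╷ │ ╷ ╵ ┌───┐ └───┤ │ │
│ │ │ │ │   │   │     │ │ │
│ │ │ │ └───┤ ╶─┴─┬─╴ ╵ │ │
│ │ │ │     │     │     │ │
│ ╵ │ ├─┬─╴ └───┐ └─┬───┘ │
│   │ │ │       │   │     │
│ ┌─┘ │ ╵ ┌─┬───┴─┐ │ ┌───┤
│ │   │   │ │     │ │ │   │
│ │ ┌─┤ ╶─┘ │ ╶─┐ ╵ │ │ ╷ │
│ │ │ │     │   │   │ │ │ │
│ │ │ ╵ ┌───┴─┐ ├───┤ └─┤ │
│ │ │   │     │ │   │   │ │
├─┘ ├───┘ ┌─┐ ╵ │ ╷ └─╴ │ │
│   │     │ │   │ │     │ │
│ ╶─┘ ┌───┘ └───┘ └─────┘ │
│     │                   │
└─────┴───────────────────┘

Finding path from (1, 8) to (2, 5):
Path: (1,8) → (2,8) → (2,7) → (2,6) → (3,6) → (3,7) → (4,7) → (4,6) → (4,5) → (3,5) → (2,5)
Distance: 10 steps

Solution:

┌───────┬─────────┬───────┐
│       │         │       │
│ ╶───┐ └───╴ ┌─┐ │ ┌───┐ │
│     │       │ │A│ │   │ │
│ ╶─┐ └───┬─┬─┘ ╵ │ │ ╷ ╵ │
│   │     │B│↓ ← ↲│ │ │   │
├───┴───╴ │ │ ╶─┬─┘ │ └─┐ │
│         │↑│↳ ↓│   │   │ │
│ ┌───┬───┤ └─╴ └─┐ └─┐ │ │
│ │   │   │↑ ← ↲  │   │ │ │
│ │ ╷ │ ╷ ╵ ┌───┐ └───┤ │ │
│ │ │ │ │   │   │     │ │ │
│ │ │ │ └───┤ ╶─┴─┬─╴ ╵ │ │
│ │ │ │     │     │     │ │
│ ╵ │ ├─┬─╴ └───┐ └─┬───┘ │
│   │ │ │       │   │     │
│ ┌─┘ │ ╵ ┌─┬───┴─┐ │ ┌───┤
│ │   │   │ │     │ │ │   │
│ │ ┌─┤ ╶─┘ │ ╶─┐ ╵ │ │ ╷ │
│ │ │ │     │   │   │ │ │ │
│ │ │ ╵ ┌───┴─┐ ├───┤ └─┤ │
│ │ │   │     │ │   │   │ │
├─┘ ├───┘ ┌─┐ ╵ │ ╷ └─╴ │ │
│   │     │ │   │ │     │ │
│ ╶─┘ ┌───┘ └───┘ └─────┘ │
│     │                   │
└─────┴───────────────────┘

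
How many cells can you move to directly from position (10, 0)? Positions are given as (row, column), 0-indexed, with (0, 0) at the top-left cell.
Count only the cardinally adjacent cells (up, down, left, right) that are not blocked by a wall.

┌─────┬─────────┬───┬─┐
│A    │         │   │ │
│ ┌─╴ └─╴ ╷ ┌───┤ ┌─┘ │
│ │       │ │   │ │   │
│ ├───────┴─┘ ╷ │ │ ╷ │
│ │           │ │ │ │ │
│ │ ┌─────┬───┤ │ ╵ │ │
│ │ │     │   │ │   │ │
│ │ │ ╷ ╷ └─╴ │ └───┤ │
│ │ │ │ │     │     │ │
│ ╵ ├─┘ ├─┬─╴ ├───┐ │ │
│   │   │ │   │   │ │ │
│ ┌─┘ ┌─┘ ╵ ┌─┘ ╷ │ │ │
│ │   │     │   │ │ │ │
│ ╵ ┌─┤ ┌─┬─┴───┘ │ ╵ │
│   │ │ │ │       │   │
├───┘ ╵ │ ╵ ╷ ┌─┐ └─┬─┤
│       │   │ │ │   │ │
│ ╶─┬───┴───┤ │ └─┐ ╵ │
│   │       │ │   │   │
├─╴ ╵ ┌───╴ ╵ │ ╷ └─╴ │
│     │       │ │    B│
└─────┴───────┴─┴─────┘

Checking passable neighbors of (10, 0):
Neighbors: (10, 1)
Count: 1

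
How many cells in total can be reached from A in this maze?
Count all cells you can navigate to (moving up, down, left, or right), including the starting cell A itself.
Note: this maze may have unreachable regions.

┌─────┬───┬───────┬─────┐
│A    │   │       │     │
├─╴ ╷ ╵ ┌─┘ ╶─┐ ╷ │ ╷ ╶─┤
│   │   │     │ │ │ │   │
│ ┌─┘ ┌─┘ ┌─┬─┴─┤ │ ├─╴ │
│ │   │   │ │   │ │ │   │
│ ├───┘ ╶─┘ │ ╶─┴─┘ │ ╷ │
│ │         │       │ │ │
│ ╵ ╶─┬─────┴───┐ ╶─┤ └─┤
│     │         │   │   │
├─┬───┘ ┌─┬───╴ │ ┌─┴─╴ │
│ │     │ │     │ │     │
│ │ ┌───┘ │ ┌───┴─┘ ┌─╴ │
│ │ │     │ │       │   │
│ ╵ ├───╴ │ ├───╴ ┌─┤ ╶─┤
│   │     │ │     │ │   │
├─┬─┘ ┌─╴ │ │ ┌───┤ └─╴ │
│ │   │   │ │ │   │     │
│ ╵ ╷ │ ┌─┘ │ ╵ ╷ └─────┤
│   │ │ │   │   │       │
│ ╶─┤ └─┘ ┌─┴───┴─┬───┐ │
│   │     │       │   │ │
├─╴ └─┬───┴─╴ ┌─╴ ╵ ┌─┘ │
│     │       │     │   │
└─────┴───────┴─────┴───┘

Using BFS/flood-fill to find all reachable cells from A:
Maze size: 12 × 12 = 144 total cells
110 cell(s) are walled off and cannot be reached from A.
Reachable cells: 34

Reachable region (· marks reachable cells):

┌─────┬───┬───────┬─────┐
│A · ·│· ·│· · · ·│     │
├─╴ ╷ ╵ ┌─┘ ╶─┐ ╷ │ ╷ ╶─┤
│· ·│· ·│· · ·│·│·│ │   │
│ ┌─┘ ┌─┘ ┌─┬─┴─┤ │ ├─╴ │
│·│· ·│· ·│·│   │·│ │   │
│ ├───┘ ╶─┘ │ ╶─┴─┘ │ ╷ │
│·│· · · · ·│       │ │ │
│ ╵ ╶─┬─────┴───┐ ╶─┤ └─┤
│· · ·│         │   │   │
├─┬───┘ ┌─┬───╴ │ ┌─┴─╴ │
│ │     │ │     │ │     │
│ │ ┌───┘ │ ┌───┴─┘ ┌─╴ │
│ │ │     │ │       │   │
│ ╵ ├───╴ │ ├───╴ ┌─┤ ╶─┤
│   │     │ │     │ │   │
├─┬─┘ ┌─╴ │ │ ┌───┤ └─╴ │
│ │   │   │ │ │   │     │
│ ╵ ╷ │ ┌─┘ │ ╵ ╷ └─────┤
│   │ │ │   │   │       │
│ ╶─┤ └─┘ ┌─┴───┴─┬───┐ │
│   │     │       │   │ │
├─╴ └─┬───┴─╴ ┌─╴ ╵ ┌─┘ │
│     │       │     │   │
└─────┴───────┴─────┴───┘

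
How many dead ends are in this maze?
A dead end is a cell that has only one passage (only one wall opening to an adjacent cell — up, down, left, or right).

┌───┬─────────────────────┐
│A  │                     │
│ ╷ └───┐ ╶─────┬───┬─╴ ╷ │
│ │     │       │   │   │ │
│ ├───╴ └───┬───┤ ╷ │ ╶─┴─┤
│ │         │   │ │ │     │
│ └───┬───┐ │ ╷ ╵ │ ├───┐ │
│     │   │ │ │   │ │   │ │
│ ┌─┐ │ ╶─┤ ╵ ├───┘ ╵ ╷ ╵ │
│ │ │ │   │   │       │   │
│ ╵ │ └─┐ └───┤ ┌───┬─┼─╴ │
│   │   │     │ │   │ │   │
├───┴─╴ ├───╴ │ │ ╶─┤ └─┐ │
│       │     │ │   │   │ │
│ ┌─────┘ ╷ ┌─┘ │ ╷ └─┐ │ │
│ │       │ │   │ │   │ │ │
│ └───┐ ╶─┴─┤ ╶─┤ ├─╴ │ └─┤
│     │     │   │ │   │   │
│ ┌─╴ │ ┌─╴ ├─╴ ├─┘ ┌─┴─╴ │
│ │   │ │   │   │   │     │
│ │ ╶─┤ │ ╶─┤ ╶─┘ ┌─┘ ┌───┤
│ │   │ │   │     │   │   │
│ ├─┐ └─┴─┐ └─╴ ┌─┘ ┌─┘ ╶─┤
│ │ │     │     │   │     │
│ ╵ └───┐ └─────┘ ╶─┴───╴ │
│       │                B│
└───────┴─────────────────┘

Checking each cell for number of passages:

Dead ends found at positions:
  (0, 2)
  (1, 7)
  (1, 12)
  (2, 1)
  (3, 4)
  (4, 1)
  (5, 9)
  (5, 10)
  (5, 11)
  (7, 1)
  (7, 5)
  (7, 12)
  (8, 8)
  (10, 3)
  (10, 12)
  (11, 1)
  (11, 10)
  (12, 3)
Total dead ends: 18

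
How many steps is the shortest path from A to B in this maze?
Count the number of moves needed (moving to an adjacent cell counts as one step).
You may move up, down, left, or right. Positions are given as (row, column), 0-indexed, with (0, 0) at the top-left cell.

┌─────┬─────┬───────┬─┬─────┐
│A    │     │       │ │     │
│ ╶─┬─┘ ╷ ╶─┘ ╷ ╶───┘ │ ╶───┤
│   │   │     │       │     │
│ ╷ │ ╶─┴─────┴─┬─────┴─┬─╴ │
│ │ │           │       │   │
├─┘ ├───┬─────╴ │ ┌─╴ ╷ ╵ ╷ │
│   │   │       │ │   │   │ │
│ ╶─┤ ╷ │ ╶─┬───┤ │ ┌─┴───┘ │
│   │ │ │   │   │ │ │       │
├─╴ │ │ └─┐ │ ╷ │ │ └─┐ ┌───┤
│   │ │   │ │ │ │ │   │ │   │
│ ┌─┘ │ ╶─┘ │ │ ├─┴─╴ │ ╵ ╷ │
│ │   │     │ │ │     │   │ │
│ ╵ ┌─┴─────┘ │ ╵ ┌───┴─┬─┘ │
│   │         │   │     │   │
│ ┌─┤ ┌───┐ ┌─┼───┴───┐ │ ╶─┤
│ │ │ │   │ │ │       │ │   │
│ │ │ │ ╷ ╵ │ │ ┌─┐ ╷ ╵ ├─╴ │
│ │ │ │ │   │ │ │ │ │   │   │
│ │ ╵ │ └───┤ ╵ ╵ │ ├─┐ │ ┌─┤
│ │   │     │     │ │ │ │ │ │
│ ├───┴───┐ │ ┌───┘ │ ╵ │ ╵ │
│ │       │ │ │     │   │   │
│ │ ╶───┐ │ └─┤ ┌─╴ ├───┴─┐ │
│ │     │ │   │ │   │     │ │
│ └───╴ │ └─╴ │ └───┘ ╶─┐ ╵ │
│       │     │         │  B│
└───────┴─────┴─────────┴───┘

Using BFS to find shortest path:
Start: (0, 0), End: (13, 13)
Path found:
(0,0) → (1,0) → (1,1) → (2,1) → (3,1) → (3,0) → (4,0) → (4,1) → (5,1) → (5,0) → (6,0) → (7,0) → (8,0) → (9,0) → (10,0) → (11,0) → (12,0) → (13,0) → (13,1) → (13,2) → (13,3) → (12,3) → (12,2) → (12,1) → (11,1) → (11,2) → (11,3) → (11,4) → (12,4) → (13,4) → (13,5) → (13,6) → (12,6) → (12,5) → (11,5) → (10,5) → (10,4) → (10,3) → (9,3) → (8,3) → (8,4) → (9,4) → (9,5) → (8,5) → (7,5) → (7,6) → (6,6) → (5,6) → (4,6) → (4,7) → (5,7) → (6,7) → (7,7) → (7,8) → (6,8) → (6,9) → (6,10) → (5,10) → (5,9) → (4,9) → (3,9) → (3,10) → (2,10) → (2,11) → (3,11) → (3,12) → (2,12) → (2,13) → (3,13) → (4,13) → (4,12) → (4,11) → (5,11) → (6,11) → (6,12) → (5,12) → (5,13) → (6,13) → (7,13) → (7,12) → (8,12) → (8,13) → (9,13) → (9,12) → (10,12) → (11,12) → (11,13) → (12,13) → (13,13)
Number of steps: 88

Solution:

┌─────┬─────┬───────┬─┬─────┐
│A    │     │       │ │     │
│ ╶─┬─┘ ╷ ╶─┘ ╷ ╶───┘ │ ╶───┤
│↳ ↓│   │     │       │     │
│ ╷ │ ╶─┴─────┴─┬─────┴─┬─╴ │
│ │↓│           │    ↱ ↓│↱ ↓│
├─┘ ├───┬─────╴ │ ┌─╴ ╷ ╵ ╷ │
│↓ ↲│   │       │ │↱ ↑│↳ ↑│↓│
│ ╶─┤ ╷ │ ╶─┬───┤ │ ┌─┴───┘ │
│↳ ↓│ │ │   │↱ ↓│ │↑│  ↓ ← ↲│
├─╴ │ │ └─┐ │ ╷ │ │ └─┐ ┌───┤
│↓ ↲│ │   │ │↑│↓│ │↑ ↰│↓│↱ ↓│
│ ┌─┘ │ ╶─┘ │ │ ├─┴─╴ │ ╵ ╷ │
│↓│   │     │↑│↓│↱ → ↑│↳ ↑│↓│
│ ╵ ┌─┴─────┘ │ ╵ ┌───┴─┬─┘ │
│↓  │      ↱ ↑│↳ ↑│     │↓ ↲│
│ ┌─┤ ┌───┐ ┌─┼───┴───┐ │ ╶─┤
│↓│ │ │↱ ↓│↑│ │       │ │↳ ↓│
│ │ │ │ ╷ ╵ │ │ ┌─┐ ╷ ╵ ├─╴ │
│↓│ │ │↑│↳ ↑│ │ │ │ │   │↓ ↲│
│ │ ╵ │ └───┤ ╵ ╵ │ ├─┐ │ ┌─┤
│↓│   │↑ ← ↰│     │ │ │ │↓│ │
│ ├───┴───┐ │ ┌───┘ │ ╵ │ ╵ │
│↓│↱ → → ↓│↑│ │     │   │↳ ↓│
│ │ ╶───┐ │ └─┤ ┌─╴ ├───┴─┐ │
│↓│↑ ← ↰│↓│↑ ↰│ │   │     │↓│
│ └───╴ │ └─╴ │ └───┘ ╶─┐ ╵ │
│↳ → → ↑│↳ → ↑│         │  B│
└───────┴─────┴─────────┴───┘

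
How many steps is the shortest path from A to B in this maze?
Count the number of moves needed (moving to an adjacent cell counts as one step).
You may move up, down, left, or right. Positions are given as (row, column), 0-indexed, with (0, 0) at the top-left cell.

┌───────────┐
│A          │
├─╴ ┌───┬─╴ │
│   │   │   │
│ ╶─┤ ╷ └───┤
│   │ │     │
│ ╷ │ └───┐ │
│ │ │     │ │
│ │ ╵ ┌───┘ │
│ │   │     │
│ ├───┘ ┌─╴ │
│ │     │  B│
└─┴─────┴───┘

Using BFS to find shortest path:
Start: (0, 0), End: (5, 5)
Path found:
(0,0) → (0,1) → (1,1) → (1,0) → (2,0) → (2,1) → (3,1) → (4,1) → (4,2) → (3,2) → (2,2) → (1,2) → (1,3) → (2,3) → (2,4) → (2,5) → (3,5) → (4,5) → (5,5)
Number of steps: 18

Solution:

┌───────────┐
│A ↓        │
├─╴ ┌───┬─╴ │
│↓ ↲│↱ ↓│   │
│ ╶─┤ ╷ └───┤
│↳ ↓│↑│↳ → ↓│
│ ╷ │ └───┐ │
│ │↓│↑    │↓│
│ │ ╵ ┌───┘ │
│ │↳ ↑│    ↓│
│ ├───┘ ┌─╴ │
│ │     │  B│
└─┴─────┴───┘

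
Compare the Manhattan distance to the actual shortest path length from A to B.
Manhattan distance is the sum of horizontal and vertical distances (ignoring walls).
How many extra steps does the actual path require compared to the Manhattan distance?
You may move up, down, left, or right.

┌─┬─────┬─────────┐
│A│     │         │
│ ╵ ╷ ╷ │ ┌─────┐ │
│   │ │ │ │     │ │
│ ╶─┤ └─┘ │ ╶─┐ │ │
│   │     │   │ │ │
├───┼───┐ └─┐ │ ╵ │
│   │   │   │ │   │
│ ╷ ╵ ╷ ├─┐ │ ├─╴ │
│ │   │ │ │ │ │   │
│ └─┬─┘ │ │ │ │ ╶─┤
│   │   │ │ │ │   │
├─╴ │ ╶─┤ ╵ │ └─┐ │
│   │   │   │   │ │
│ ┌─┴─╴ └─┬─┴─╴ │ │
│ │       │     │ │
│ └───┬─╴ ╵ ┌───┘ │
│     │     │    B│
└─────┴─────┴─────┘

Manhattan distance: |8 - 0| + |8 - 0| = 16
Actual path length: 24
Extra steps: 24 - 16 = 8

Solution:

┌─┬─────┬─────────┐
│A│↱ ↓  │↱ → → → ↓│
│ ╵ ╷ ╷ │ ┌─────┐ │
│↳ ↑│↓│ │↑│     │↓│
│ ╶─┤ └─┘ │ ╶─┐ │ │
│   │↳ → ↑│   │ │↓│
├───┼───┐ └─┐ │ ╵ │
│   │   │   │ │  ↓│
│ ╷ ╵ ╷ ├─┐ │ ├─╴ │
│ │   │ │ │ │ │↓ ↲│
│ └─┬─┘ │ │ │ │ ╶─┤
│   │   │ │ │ │↳ ↓│
├─╴ │ ╶─┤ ╵ │ └─┐ │
│   │   │   │   │↓│
│ ┌─┴─╴ └─┬─┴─╴ │ │
│ │       │     │↓│
│ └───┬─╴ ╵ ┌───┘ │
│     │     │    B│
└─────┴─────┴─────┘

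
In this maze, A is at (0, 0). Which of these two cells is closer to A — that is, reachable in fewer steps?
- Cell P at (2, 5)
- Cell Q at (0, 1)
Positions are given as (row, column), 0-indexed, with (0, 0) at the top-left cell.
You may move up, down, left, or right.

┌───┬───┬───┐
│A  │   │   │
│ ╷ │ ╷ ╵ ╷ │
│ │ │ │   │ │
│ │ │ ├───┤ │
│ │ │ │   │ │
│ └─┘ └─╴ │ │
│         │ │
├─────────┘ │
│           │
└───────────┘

Shortest path A → P at (2, 5): 15 steps
Shortest path A → Q at (0, 1): 1 steps

Q is closer (1 steps vs 15 steps).

Path to P:

┌───┬───┬───┐
│A  │↱ ↓│↱ ↓│
│ ╷ │ ╷ ╵ ╷ │
│↓│ │↑│↳ ↑│↓│
│ │ │ ├───┤ │
│↓│ │↑│   │P│
│ └─┘ └─╴ │ │
│↳ → ↑    │ │
├─────────┘ │
│           │
└───────────┘

Path to Q:

┌───┬───┬───┐
│A Q│   │   │
│ ╷ │ ╷ ╵ ╷ │
│ │ │ │   │ │
│ │ │ ├───┤ │
│ │ │ │   │ │
│ └─┘ └─╴ │ │
│         │ │
├─────────┘ │
│           │
└───────────┘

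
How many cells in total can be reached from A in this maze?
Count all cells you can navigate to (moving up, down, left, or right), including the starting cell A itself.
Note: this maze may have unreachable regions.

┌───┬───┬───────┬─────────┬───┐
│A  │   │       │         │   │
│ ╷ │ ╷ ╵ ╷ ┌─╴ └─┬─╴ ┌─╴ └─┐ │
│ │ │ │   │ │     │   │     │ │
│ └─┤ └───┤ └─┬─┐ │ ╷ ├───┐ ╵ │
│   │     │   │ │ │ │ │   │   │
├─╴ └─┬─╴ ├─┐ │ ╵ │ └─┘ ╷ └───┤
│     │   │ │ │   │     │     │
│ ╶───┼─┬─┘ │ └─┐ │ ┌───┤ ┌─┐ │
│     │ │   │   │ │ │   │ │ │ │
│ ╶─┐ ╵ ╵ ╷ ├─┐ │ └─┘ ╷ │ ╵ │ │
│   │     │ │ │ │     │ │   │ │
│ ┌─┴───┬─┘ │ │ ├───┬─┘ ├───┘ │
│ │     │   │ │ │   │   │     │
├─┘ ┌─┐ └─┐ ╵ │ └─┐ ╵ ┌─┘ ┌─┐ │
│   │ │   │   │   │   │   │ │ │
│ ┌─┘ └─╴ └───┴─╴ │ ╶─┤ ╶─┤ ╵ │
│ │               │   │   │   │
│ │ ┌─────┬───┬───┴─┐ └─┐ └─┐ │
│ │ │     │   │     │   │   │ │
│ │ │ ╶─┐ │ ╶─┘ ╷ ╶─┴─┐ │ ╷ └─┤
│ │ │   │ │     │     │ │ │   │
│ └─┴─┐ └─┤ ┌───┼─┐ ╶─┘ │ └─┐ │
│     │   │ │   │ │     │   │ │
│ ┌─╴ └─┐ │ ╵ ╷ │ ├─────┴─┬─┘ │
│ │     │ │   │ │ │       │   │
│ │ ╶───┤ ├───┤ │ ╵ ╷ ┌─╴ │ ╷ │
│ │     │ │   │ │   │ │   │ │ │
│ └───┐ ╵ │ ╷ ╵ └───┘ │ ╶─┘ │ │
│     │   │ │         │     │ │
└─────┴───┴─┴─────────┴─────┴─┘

Using BFS/flood-fill to find all reachable cells from A:
Maze size: 15 × 15 = 225 total cells
196 cell(s) are walled off and cannot be reached from A.
Reachable cells: 29

Reachable region (· marks reachable cells):

┌───┬───┬───────┬─────────┬───┐
│A ·│   │       │         │   │
│ ╷ │ ╷ ╵ ╷ ┌─╴ └─┬─╴ ┌─╴ └─┐ │
│·│·│ │   │ │     │   │     │ │
│ └─┤ └───┤ └─┬─┐ │ ╷ ├───┐ ╵ │
│· ·│     │   │ │ │ │ │   │   │
├─╴ └─┬─╴ ├─┐ │ ╵ │ └─┘ ╷ └───┤
│· · ·│   │·│ │   │     │     │
│ ╶───┼─┬─┘ │ └─┐ │ ┌───┤ ┌─┐ │
│· · ·│·│· ·│   │ │ │   │ │ │ │
│ ╶─┐ ╵ ╵ ╷ ├─┐ │ └─┘ ╷ │ ╵ │ │
│· ·│· · ·│·│·│ │     │ │   │ │
│ ┌─┴───┬─┘ │ │ ├───┬─┘ ├───┘ │
│·│     │· ·│·│ │   │   │     │
├─┘ ┌─┐ └─┐ ╵ │ └─┐ ╵ ┌─┘ ┌─┐ │
│   │ │   │· ·│   │   │   │ │ │
│ ┌─┘ └─╴ └───┴─╴ │ ╶─┤ ╶─┤ ╵ │
│ │               │   │   │   │
│ │ ┌─────┬───┬───┴─┐ └─┐ └─┐ │
│ │ │     │   │     │   │   │ │
│ │ │ ╶─┐ │ ╶─┘ ╷ ╶─┴─┐ │ ╷ └─┤
│ │ │   │ │     │     │ │ │   │
│ └─┴─┐ └─┤ ┌───┼─┐ ╶─┘ │ └─┐ │
│     │   │ │   │ │     │   │ │
│ ┌─╴ └─┐ │ ╵ ╷ │ ├─────┴─┬─┘ │
│ │     │ │   │ │ │       │   │
│ │ ╶───┤ ├───┤ │ ╵ ╷ ┌─╴ │ ╷ │
│ │     │ │   │ │   │ │   │ │ │
│ └───┐ ╵ │ ╷ ╵ └───┘ │ ╶─┘ │ │
│     │   │ │         │     │ │
└─────┴───┴─┴─────────┴─────┴─┘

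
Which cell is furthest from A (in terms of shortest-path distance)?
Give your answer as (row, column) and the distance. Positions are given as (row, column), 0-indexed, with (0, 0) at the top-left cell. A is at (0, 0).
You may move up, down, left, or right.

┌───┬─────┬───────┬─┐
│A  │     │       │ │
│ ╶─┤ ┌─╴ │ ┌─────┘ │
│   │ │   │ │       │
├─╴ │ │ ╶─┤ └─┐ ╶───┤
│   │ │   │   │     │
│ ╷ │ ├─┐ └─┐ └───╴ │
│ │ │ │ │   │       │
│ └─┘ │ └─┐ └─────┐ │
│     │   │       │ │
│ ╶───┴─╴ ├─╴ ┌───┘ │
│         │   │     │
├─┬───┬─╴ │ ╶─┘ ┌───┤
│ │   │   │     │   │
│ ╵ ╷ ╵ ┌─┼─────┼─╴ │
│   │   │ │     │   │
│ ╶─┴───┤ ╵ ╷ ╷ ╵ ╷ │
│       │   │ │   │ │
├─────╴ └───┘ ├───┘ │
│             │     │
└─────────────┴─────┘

Computing BFS distances from A to all cells:
Furthest cell: (0, 8)
Distance: 42 steps

Path from A to the furthest cell:

┌───┬─────┬───────┬─┐
│A  │↱ → ↓│↱ → → B│ │
│ ╶─┤ ┌─╴ │ ┌─────┘ │
│↳ ↓│↑│↓ ↲│↑│       │
├─╴ │ │ ╶─┤ └─┐ ╶───┤
│↓ ↲│↑│↳ ↓│↑ ↰│     │
│ ╷ │ ├─┐ └─┐ └───╴ │
│↓│ │↑│ │↳ ↓│↑ ← ← ↰│
│ └─┘ │ └─┐ └─────┐ │
│↳ → ↑│   │↳ ↓    │↑│
│ ╶───┴─╴ ├─╴ ┌───┘ │
│         │↓ ↲│↱ → ↑│
├─┬───┬─╴ │ ╶─┘ ┌───┤
│ │   │   │↳ → ↑│   │
│ ╵ ╷ ╵ ┌─┼─────┼─╴ │
│   │   │ │     │   │
│ ╶─┴───┤ ╵ ╷ ╷ ╵ ╷ │
│       │   │ │   │ │
├─────╴ └───┘ ├───┘ │
│             │     │
└─────────────┴─────┘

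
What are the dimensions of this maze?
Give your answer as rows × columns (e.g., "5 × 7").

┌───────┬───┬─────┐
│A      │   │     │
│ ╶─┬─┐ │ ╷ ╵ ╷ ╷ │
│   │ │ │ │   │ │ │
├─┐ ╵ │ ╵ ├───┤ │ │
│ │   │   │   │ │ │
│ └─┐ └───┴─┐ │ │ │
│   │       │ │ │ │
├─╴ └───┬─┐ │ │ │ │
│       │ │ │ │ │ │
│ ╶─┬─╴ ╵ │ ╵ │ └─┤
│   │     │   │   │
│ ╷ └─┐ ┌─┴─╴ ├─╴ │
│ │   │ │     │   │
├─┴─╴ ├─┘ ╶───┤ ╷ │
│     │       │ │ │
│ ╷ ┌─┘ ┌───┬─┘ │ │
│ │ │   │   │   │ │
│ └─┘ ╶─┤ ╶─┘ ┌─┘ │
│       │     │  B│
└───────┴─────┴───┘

Counting the maze dimensions:
Rows (vertical): 10
Columns (horizontal): 9
Dimensions: 10 × 9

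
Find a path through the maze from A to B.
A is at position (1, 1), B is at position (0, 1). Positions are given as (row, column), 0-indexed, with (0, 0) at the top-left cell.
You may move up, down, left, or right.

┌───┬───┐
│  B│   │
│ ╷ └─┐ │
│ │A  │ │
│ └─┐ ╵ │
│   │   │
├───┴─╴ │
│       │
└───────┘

Finding the shortest path from (1, 1) to (0, 1):
Path length: 1 steps
Directions: up

Solution:

┌───┬───┐
│  B│   │
│ ╷ └─┐ │
│ │A  │ │
│ └─┐ ╵ │
│   │   │
├───┴─╴ │
│       │
└───────┘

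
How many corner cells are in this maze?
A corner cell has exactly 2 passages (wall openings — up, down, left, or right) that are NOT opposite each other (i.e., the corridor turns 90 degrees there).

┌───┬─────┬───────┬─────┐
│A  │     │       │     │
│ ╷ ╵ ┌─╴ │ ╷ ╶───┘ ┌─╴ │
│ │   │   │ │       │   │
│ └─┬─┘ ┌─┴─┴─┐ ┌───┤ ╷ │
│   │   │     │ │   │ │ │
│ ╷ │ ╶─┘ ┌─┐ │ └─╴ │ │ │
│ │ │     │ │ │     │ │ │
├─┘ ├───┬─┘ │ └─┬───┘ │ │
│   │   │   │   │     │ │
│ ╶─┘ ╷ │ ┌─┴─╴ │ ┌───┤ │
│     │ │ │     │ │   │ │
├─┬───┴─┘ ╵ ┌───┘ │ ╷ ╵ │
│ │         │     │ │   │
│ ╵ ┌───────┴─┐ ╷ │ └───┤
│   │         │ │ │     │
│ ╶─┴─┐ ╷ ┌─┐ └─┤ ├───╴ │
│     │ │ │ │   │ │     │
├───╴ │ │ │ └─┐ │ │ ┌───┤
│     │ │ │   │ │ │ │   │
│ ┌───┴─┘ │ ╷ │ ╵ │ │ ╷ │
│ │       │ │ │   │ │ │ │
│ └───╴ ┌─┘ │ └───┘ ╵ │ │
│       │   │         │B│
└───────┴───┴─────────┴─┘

Counting corner cells (2 non-opposite passages):
Total corners: 67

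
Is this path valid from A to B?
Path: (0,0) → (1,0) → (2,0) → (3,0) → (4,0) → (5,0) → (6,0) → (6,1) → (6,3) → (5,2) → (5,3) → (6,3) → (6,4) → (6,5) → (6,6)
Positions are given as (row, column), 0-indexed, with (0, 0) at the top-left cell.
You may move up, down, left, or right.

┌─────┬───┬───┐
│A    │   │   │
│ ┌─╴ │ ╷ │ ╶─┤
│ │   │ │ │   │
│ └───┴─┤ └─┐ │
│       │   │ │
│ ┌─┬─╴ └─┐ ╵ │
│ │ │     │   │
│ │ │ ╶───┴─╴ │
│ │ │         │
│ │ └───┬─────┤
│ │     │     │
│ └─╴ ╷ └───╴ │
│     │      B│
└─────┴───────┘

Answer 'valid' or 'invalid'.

Checking path validity:
Result: Invalid move at step 8: cannot move from (6, 1) to (6, 3).

invalid

Correct solution:

┌─────┬───┬───┐
│A    │   │   │
│ ┌─╴ │ ╷ │ ╶─┤
│↓│   │ │ │   │
│ └───┴─┤ └─┐ │
│↓      │   │ │
│ ┌─┬─╴ └─┐ ╵ │
│↓│ │     │   │
│ │ │ ╶───┴─╴ │
│↓│ │         │
│ │ └───┬─────┤
│↓│  ↱ ↓│     │
│ └─╴ ╷ └───╴ │
│↳ → ↑│↳ → → B│
└─────┴───────┘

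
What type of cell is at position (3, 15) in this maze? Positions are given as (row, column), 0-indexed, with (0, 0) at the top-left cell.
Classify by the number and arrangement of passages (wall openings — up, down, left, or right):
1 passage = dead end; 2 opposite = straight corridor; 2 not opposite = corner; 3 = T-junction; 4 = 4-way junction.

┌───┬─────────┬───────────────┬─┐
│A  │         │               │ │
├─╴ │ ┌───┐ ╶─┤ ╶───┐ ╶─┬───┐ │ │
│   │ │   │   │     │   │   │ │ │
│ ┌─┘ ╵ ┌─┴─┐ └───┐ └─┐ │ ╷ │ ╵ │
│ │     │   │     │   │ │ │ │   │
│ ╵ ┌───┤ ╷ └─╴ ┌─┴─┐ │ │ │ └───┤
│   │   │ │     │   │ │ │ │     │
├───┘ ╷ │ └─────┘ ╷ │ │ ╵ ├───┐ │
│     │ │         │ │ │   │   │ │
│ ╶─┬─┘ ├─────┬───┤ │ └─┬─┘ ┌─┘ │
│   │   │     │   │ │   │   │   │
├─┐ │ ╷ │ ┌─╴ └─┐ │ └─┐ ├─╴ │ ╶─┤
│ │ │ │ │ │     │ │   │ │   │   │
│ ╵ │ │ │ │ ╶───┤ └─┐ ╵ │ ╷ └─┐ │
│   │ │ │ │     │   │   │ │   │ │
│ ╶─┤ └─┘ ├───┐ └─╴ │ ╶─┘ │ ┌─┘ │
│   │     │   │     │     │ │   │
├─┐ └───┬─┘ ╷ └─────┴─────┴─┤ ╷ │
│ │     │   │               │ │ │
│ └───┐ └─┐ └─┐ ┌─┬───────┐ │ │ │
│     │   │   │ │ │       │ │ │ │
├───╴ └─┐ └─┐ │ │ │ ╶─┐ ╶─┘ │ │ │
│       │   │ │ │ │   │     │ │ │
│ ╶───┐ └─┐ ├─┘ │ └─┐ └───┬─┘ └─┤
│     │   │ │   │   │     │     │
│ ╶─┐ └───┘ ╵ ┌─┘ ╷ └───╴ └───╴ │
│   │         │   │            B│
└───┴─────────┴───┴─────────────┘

Checking cell at (3, 15):
Number of passages: 2
Cell type: corner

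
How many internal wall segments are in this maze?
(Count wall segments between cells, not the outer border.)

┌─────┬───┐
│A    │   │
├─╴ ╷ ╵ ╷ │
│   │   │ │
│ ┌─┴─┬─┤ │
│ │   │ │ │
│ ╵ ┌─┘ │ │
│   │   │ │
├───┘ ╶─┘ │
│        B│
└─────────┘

Counting internal wall segments:
Total internal walls: 16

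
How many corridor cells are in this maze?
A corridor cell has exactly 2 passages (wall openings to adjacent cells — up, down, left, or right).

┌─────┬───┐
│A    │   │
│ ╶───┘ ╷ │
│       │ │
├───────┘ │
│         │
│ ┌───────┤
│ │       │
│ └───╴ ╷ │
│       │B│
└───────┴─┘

Counting cells with exactly 2 passages:
Total corridor cells: 21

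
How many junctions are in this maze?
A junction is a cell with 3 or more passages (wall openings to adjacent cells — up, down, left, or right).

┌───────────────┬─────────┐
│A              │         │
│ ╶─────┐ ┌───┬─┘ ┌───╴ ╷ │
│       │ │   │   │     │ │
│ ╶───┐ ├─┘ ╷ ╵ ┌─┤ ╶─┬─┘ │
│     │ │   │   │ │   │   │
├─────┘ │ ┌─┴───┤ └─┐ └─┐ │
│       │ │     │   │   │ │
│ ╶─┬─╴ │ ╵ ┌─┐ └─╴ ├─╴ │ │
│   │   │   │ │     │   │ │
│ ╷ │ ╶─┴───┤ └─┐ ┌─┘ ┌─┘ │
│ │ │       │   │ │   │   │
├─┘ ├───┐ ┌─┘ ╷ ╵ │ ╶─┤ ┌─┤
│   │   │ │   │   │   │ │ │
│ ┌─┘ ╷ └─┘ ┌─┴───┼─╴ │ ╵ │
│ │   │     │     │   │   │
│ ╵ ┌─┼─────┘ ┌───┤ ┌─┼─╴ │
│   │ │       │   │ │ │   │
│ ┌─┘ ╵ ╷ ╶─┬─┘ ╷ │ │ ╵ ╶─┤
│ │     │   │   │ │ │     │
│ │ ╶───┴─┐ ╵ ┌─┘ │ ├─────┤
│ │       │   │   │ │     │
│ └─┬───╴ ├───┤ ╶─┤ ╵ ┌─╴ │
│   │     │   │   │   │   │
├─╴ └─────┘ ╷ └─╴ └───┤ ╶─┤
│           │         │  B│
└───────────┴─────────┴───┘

Checking each cell for number of passages:

Junctions found (3+ passages):
  (0, 4): 3 passages
  (0, 11): 3 passages
  (1, 0): 3 passages
  (2, 12): 3 passages
  (3, 3): 3 passages
  (4, 0): 3 passages
  (4, 8): 3 passages
  (5, 4): 3 passages
  (5, 6): 3 passages
  (7, 12): 3 passages
  (8, 0): 3 passages
  (8, 4): 3 passages
  (9, 2): 3 passages
  (9, 11): 3 passages
  (12, 1): 3 passages
  (12, 8): 3 passages
Total junctions: 16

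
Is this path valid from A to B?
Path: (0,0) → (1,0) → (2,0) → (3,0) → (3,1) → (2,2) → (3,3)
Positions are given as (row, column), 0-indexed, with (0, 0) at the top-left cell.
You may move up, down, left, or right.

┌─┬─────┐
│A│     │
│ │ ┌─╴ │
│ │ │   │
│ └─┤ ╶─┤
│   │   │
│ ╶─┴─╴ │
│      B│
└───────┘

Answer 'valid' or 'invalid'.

Checking path validity:
Result: Invalid move at step 5: cannot move from (3, 1) to (2, 2).

invalid

Correct solution:

┌─┬─────┐
│A│     │
│ │ ┌─╴ │
│↓│ │   │
│ └─┤ ╶─┤
│↓  │   │
│ ╶─┴─╴ │
│↳ → → B│
└───────┘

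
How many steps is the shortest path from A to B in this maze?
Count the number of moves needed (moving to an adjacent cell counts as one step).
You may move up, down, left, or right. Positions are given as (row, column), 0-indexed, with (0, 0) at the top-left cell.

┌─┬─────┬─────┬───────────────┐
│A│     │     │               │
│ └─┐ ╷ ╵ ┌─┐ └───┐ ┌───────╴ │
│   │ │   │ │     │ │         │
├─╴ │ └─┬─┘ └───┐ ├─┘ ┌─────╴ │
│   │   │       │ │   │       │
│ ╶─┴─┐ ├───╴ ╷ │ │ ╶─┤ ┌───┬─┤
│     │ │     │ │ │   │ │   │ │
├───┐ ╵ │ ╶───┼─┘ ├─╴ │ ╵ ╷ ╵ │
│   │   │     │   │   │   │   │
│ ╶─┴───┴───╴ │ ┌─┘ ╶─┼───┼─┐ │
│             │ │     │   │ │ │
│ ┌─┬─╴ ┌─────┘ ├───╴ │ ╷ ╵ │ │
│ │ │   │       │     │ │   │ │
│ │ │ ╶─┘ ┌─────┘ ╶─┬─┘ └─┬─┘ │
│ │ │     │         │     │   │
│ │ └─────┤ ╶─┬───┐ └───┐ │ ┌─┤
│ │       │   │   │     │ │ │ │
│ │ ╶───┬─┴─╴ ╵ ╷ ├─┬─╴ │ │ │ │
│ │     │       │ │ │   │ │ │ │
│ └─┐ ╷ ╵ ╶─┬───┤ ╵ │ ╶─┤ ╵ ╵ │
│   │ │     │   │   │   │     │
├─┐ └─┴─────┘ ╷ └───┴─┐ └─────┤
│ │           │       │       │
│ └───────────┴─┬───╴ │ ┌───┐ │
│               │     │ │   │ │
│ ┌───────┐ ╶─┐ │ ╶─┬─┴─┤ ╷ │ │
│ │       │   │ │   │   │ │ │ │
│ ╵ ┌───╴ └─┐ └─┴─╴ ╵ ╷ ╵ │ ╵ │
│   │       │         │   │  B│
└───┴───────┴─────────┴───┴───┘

Using BFS to find shortest path:
Start: (0, 0), End: (14, 14)
Path found:
(0,0) → (1,0) → (1,1) → (2,1) → (2,0) → (3,0) → (3,1) → (3,2) → (4,2) → (4,3) → (3,3) → (2,3) → (2,2) → (1,2) → (0,2) → (0,3) → (1,3) → (1,4) → (0,4) → (0,5) → (0,6) → (1,6) → (1,7) → (1,8) → (2,8) → (3,8) → (4,8) → (4,7) → (5,7) → (6,7) → (6,6) → (6,5) → (6,4) → (7,4) → (7,3) → (7,2) → (6,2) → (6,3) → (5,3) → (5,2) → (5,1) → (5,0) → (6,0) → (7,0) → (8,0) → (9,0) → (10,0) → (10,1) → (11,1) → (11,2) → (11,3) → (11,4) → (11,5) → (11,6) → (10,6) → (10,7) → (11,7) → (11,8) → (11,9) → (11,10) → (12,10) → (12,9) → (12,8) → (13,8) → (13,9) → (14,9) → (14,10) → (13,10) → (13,11) → (14,11) → (14,12) → (13,12) → (12,12) → (12,13) → (13,13) → (14,13) → (14,14)
Number of steps: 76

Solution:

┌─┬─────┬─────┬───────────────┐
│A│  ↱ ↓│↱ → ↓│               │
│ └─┐ ╷ ╵ ┌─┐ └───┐ ┌───────╴ │
│↳ ↓│↑│↳ ↑│ │↳ → ↓│ │         │
├─╴ │ └─┬─┘ └───┐ ├─┘ ┌─────╴ │
│↓ ↲│↑ ↰│       │↓│   │       │
│ ╶─┴─┐ ├───╴ ╷ │ │ ╶─┤ ┌───┬─┤
│↳ → ↓│↑│     │ │↓│   │ │   │ │
├───┐ ╵ │ ╶───┼─┘ ├─╴ │ ╵ ╷ ╵ │
│   │↳ ↑│     │↓ ↲│   │   │   │
│ ╶─┴───┴───╴ │ ┌─┘ ╶─┼───┼─┐ │
│↓ ← ← ↰      │↓│     │   │ │ │
│ ┌─┬─╴ ┌─────┘ ├───╴ │ ╷ ╵ │ │
│↓│ │↱ ↑│↓ ← ← ↲│     │ │   │ │
│ │ │ ╶─┘ ┌─────┘ ╶─┬─┘ └─┬─┘ │
│↓│ │↑ ← ↲│         │     │   │
│ │ └─────┤ ╶─┬───┐ └───┐ │ ┌─┤
│↓│       │   │   │     │ │ │ │
│ │ ╶───┬─┴─╴ ╵ ╷ ├─┬─╴ │ │ │ │
│↓│     │       │ │ │   │ │ │ │
│ └─┐ ╷ ╵ ╶─┬───┤ ╵ │ ╶─┤ ╵ ╵ │
│↳ ↓│ │     │↱ ↓│   │   │     │
├─┐ └─┴─────┘ ╷ └───┴─┐ └─────┤
│ │↳ → → → → ↑│↳ → → ↓│       │
│ └───────────┴─┬───╴ │ ┌───┐ │
│               │↓ ← ↲│ │↱ ↓│ │
│ ┌───────┐ ╶─┐ │ ╶─┬─┴─┤ ╷ │ │
│ │       │   │ │↳ ↓│↱ ↓│↑│↓│ │
│ ╵ ┌───╴ └─┐ └─┴─╴ ╵ ╷ ╵ │ ╵ │
│   │       │      ↳ ↑│↳ ↑│↳ B│
└───┴───────┴─────────┴───┴───┘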